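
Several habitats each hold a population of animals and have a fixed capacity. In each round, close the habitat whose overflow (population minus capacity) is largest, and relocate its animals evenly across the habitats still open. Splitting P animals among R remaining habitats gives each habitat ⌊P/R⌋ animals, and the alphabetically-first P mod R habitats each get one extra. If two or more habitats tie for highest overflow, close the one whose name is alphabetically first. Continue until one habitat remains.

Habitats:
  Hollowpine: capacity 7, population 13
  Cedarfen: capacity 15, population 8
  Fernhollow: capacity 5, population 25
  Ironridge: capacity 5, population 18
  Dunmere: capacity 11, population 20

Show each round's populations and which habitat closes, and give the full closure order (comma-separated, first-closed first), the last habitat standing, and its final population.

Closure order: Fernhollow, Ironridge, Dunmere, Hollowpine
Last habitat: Cedarfen with 84 animals

Round 1: Cedarfen=8 Dunmere=20 Fernhollow=25 Hollowpine=13 Ironridge=18 → close Fernhollow (overflow 20)
  25÷4 = 6 each, +1 to first 1
Round 2: Cedarfen=15 Dunmere=26 Hollowpine=19 Ironridge=24 → close Ironridge (overflow 19)
  24÷3 = 8 each, +1 to first 0
Round 3: Cedarfen=23 Dunmere=34 Hollowpine=27 → close Dunmere (overflow 23)
  34÷2 = 17 each, +1 to first 0
Round 4: Cedarfen=40 Hollowpine=44 → close Hollowpine (overflow 37)
  44÷1 = 44 each, +1 to first 0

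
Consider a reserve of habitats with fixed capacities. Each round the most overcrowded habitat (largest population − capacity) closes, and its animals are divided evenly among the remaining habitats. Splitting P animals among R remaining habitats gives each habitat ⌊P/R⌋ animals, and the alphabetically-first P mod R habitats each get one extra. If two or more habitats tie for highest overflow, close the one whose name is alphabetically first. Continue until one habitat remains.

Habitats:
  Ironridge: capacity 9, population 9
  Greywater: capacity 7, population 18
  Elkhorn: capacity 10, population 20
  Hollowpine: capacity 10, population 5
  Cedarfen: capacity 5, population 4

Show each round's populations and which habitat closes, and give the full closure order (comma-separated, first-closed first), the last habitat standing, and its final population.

Round 1: Cedarfen=4 Elkhorn=20 Greywater=18 Hollowpine=5 Ironridge=9 → close Greywater (overflow 11)
  18÷4 = 4 each, +1 to first 2
Round 2: Cedarfen=9 Elkhorn=25 Hollowpine=9 Ironridge=13 → close Elkhorn (overflow 15)
  25÷3 = 8 each, +1 to first 1
Round 3: Cedarfen=18 Hollowpine=17 Ironridge=21 → close Cedarfen (overflow 13)
  18÷2 = 9 each, +1 to first 0
Round 4: Hollowpine=26 Ironridge=30 → close Ironridge (overflow 21)
  30÷1 = 30 each, +1 to first 0

Closure order: Greywater, Elkhorn, Cedarfen, Ironridge
Last habitat: Hollowpine with 56 animals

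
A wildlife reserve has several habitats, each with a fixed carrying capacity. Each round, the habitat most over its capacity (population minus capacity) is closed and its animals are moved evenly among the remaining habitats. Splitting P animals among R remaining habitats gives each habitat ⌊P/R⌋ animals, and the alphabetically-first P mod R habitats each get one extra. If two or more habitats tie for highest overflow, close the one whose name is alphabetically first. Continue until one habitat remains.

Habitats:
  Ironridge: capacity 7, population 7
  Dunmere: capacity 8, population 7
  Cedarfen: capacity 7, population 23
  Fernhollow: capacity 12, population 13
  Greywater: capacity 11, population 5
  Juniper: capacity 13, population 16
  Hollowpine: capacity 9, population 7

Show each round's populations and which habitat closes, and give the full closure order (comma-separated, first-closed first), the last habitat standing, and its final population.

Closure order: Cedarfen, Juniper, Fernhollow, Dunmere, Ironridge, Hollowpine
Last habitat: Greywater with 78 animals

Round 1: Cedarfen=23 Dunmere=7 Fernhollow=13 Greywater=5 Hollowpine=7 Ironridge=7 Juniper=16 → close Cedarfen (overflow 16)
  23÷6 = 3 each, +1 to first 5
Round 2: Dunmere=11 Fernhollow=17 Greywater=9 Hollowpine=11 Ironridge=11 Juniper=19 → close Juniper (overflow 6)
  19÷5 = 3 each, +1 to first 4
Round 3: Dunmere=15 Fernhollow=21 Greywater=13 Hollowpine=15 Ironridge=14 → close Fernhollow (overflow 9)
  21÷4 = 5 each, +1 to first 1
Round 4: Dunmere=21 Greywater=18 Hollowpine=20 Ironridge=19 → close Dunmere (overflow 13)
  21÷3 = 7 each, +1 to first 0
Round 5: Greywater=25 Hollowpine=27 Ironridge=26 → close Ironridge (overflow 19)
  26÷2 = 13 each, +1 to first 0
Round 6: Greywater=38 Hollowpine=40 → close Hollowpine (overflow 31)
  40÷1 = 40 each, +1 to first 0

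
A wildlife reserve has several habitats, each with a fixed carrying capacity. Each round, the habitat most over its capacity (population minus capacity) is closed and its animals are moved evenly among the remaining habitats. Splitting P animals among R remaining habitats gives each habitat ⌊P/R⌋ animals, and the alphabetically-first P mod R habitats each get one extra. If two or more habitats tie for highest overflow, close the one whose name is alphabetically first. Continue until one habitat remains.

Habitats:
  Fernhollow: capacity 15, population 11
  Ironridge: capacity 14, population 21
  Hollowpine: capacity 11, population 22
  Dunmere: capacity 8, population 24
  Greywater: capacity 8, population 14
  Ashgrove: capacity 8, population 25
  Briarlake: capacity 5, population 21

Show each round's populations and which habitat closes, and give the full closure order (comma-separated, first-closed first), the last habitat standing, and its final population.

Round 1: Ashgrove=25 Briarlake=21 Dunmere=24 Fernhollow=11 Greywater=14 Hollowpine=22 Ironridge=21 → close Ashgrove (overflow 17)
  25÷6 = 4 each, +1 to first 1
Round 2: Briarlake=26 Dunmere=28 Fernhollow=15 Greywater=18 Hollowpine=26 Ironridge=25 → close Briarlake (overflow 21)
  26÷5 = 5 each, +1 to first 1
Round 3: Dunmere=34 Fernhollow=20 Greywater=23 Hollowpine=31 Ironridge=30 → close Dunmere (overflow 26)
  34÷4 = 8 each, +1 to first 2
Round 4: Fernhollow=29 Greywater=32 Hollowpine=39 Ironridge=38 → close Hollowpine (overflow 28)
  39÷3 = 13 each, +1 to first 0
Round 5: Fernhollow=42 Greywater=45 Ironridge=51 → close Greywater (overflow 37)
  45÷2 = 22 each, +1 to first 1
Round 6: Fernhollow=65 Ironridge=73 → close Ironridge (overflow 59)
  73÷1 = 73 each, +1 to first 0

Closure order: Ashgrove, Briarlake, Dunmere, Hollowpine, Greywater, Ironridge
Last habitat: Fernhollow with 138 animals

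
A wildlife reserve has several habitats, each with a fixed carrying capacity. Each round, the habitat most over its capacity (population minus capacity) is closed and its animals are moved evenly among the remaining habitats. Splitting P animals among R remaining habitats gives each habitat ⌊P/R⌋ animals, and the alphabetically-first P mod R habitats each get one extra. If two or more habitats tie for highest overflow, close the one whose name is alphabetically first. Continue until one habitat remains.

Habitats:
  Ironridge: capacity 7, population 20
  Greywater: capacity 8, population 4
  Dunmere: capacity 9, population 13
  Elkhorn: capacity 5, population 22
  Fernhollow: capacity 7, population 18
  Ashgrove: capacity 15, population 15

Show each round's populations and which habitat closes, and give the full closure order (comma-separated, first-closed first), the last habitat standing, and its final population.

Round 1: Ashgrove=15 Dunmere=13 Elkhorn=22 Fernhollow=18 Greywater=4 Ironridge=20 → close Elkhorn (overflow 17)
  22÷5 = 4 each, +1 to first 2
Round 2: Ashgrove=20 Dunmere=18 Fernhollow=22 Greywater=8 Ironridge=24 → close Ironridge (overflow 17)
  24÷4 = 6 each, +1 to first 0
Round 3: Ashgrove=26 Dunmere=24 Fernhollow=28 Greywater=14 → close Fernhollow (overflow 21)
  28÷3 = 9 each, +1 to first 1
Round 4: Ashgrove=36 Dunmere=33 Greywater=23 → close Dunmere (overflow 24)
  33÷2 = 16 each, +1 to first 1
Round 5: Ashgrove=53 Greywater=39 → close Ashgrove (overflow 38)
  53÷1 = 53 each, +1 to first 0

Closure order: Elkhorn, Ironridge, Fernhollow, Dunmere, Ashgrove
Last habitat: Greywater with 92 animals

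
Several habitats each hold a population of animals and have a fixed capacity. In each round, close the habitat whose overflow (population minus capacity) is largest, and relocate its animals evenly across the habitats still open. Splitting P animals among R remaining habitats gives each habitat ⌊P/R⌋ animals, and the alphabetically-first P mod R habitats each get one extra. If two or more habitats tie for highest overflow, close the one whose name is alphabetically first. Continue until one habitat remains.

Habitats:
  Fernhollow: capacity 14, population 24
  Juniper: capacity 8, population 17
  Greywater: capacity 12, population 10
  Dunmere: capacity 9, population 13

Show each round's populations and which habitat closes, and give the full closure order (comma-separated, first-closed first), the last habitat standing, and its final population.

Closure order: Fernhollow, Juniper, Dunmere
Last habitat: Greywater with 64 animals

Round 1: Dunmere=13 Fernhollow=24 Greywater=10 Juniper=17 → close Fernhollow (overflow 10)
  24÷3 = 8 each, +1 to first 0
Round 2: Dunmere=21 Greywater=18 Juniper=25 → close Juniper (overflow 17)
  25÷2 = 12 each, +1 to first 1
Round 3: Dunmere=34 Greywater=30 → close Dunmere (overflow 25)
  34÷1 = 34 each, +1 to first 0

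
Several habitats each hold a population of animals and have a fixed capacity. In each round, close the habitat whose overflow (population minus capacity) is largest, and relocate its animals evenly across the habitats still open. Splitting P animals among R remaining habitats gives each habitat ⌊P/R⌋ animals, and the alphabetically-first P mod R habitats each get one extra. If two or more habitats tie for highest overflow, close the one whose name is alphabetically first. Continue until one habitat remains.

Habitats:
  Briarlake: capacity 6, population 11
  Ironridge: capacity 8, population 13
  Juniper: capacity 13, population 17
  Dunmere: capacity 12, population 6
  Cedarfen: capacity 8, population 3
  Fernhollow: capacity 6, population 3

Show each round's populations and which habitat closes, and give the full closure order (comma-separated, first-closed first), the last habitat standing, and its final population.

Round 1: Briarlake=11 Cedarfen=3 Dunmere=6 Fernhollow=3 Ironridge=13 Juniper=17 → close Briarlake (overflow 5)
  11÷5 = 2 each, +1 to first 1
Round 2: Cedarfen=6 Dunmere=8 Fernhollow=5 Ironridge=15 Juniper=19 → close Ironridge (overflow 7)
  15÷4 = 3 each, +1 to first 3
Round 3: Cedarfen=10 Dunmere=12 Fernhollow=9 Juniper=22 → close Juniper (overflow 9)
  22÷3 = 7 each, +1 to first 1
Round 4: Cedarfen=18 Dunmere=19 Fernhollow=16 → close Cedarfen (overflow 10)
  18÷2 = 9 each, +1 to first 0
Round 5: Dunmere=28 Fernhollow=25 → close Fernhollow (overflow 19)
  25÷1 = 25 each, +1 to first 0

Closure order: Briarlake, Ironridge, Juniper, Cedarfen, Fernhollow
Last habitat: Dunmere with 53 animals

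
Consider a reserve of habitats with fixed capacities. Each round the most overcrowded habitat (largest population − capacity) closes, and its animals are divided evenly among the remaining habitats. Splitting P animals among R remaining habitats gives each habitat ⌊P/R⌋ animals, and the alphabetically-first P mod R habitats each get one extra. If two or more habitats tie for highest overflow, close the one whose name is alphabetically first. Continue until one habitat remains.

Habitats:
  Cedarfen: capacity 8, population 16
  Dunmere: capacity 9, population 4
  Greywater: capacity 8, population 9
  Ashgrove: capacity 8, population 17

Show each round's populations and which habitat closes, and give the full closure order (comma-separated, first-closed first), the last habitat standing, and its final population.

Round 1: Ashgrove=17 Cedarfen=16 Dunmere=4 Greywater=9 → close Ashgrove (overflow 9)
  17÷3 = 5 each, +1 to first 2
Round 2: Cedarfen=22 Dunmere=10 Greywater=14 → close Cedarfen (overflow 14)
  22÷2 = 11 each, +1 to first 0
Round 3: Dunmere=21 Greywater=25 → close Greywater (overflow 17)
  25÷1 = 25 each, +1 to first 0

Closure order: Ashgrove, Cedarfen, Greywater
Last habitat: Dunmere with 46 animals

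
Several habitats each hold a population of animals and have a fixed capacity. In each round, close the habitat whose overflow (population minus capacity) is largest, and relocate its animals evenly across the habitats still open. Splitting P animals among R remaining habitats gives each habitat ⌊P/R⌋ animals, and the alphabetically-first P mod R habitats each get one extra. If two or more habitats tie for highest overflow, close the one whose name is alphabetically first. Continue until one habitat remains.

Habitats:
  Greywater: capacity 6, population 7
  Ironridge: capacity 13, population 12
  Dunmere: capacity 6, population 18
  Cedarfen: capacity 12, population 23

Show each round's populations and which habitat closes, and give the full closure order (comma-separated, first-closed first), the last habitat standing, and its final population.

Round 1: Cedarfen=23 Dunmere=18 Greywater=7 Ironridge=12 → close Dunmere (overflow 12)
  18÷3 = 6 each, +1 to first 0
Round 2: Cedarfen=29 Greywater=13 Ironridge=18 → close Cedarfen (overflow 17)
  29÷2 = 14 each, +1 to first 1
Round 3: Greywater=28 Ironridge=32 → close Greywater (overflow 22)
  28÷1 = 28 each, +1 to first 0

Closure order: Dunmere, Cedarfen, Greywater
Last habitat: Ironridge with 60 animals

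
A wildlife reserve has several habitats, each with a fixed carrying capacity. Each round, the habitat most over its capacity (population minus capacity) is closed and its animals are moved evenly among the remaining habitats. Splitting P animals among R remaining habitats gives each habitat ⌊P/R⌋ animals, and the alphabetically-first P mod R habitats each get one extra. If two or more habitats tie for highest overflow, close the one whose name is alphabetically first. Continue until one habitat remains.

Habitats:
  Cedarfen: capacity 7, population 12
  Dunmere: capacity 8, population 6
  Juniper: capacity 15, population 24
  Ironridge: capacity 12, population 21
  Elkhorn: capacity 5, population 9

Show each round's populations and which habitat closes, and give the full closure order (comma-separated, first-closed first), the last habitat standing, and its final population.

Closure order: Ironridge, Juniper, Cedarfen, Elkhorn
Last habitat: Dunmere with 72 animals

Round 1: Cedarfen=12 Dunmere=6 Elkhorn=9 Ironridge=21 Juniper=24 → close Ironridge (overflow 9)
  21÷4 = 5 each, +1 to first 1
Round 2: Cedarfen=18 Dunmere=11 Elkhorn=14 Juniper=29 → close Juniper (overflow 14)
  29÷3 = 9 each, +1 to first 2
Round 3: Cedarfen=28 Dunmere=21 Elkhorn=23 → close Cedarfen (overflow 21)
  28÷2 = 14 each, +1 to first 0
Round 4: Dunmere=35 Elkhorn=37 → close Elkhorn (overflow 32)
  37÷1 = 37 each, +1 to first 0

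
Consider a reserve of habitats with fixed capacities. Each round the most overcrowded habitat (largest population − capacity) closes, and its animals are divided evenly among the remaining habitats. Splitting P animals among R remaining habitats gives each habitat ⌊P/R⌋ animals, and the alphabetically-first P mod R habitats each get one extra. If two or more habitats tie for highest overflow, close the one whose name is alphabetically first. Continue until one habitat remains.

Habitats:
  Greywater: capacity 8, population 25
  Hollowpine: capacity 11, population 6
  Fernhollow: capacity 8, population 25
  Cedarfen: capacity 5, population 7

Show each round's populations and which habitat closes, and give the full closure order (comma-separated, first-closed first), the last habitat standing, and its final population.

Closure order: Fernhollow, Greywater, Cedarfen
Last habitat: Hollowpine with 63 animals

Round 1: Cedarfen=7 Fernhollow=25 Greywater=25 Hollowpine=6 → close Fernhollow (overflow 17)
  25÷3 = 8 each, +1 to first 1
Round 2: Cedarfen=16 Greywater=33 Hollowpine=14 → close Greywater (overflow 25)
  33÷2 = 16 each, +1 to first 1
Round 3: Cedarfen=33 Hollowpine=30 → close Cedarfen (overflow 28)
  33÷1 = 33 each, +1 to first 0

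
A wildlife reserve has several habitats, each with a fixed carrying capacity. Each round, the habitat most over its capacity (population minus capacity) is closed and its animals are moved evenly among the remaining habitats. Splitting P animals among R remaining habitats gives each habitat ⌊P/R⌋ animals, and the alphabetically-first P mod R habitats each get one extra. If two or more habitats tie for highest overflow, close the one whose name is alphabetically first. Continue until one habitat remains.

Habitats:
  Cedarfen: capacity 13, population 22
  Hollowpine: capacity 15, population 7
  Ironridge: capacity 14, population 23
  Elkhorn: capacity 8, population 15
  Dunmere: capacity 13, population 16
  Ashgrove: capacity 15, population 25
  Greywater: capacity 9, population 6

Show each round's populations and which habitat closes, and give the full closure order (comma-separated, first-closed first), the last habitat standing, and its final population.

Round 1: Ashgrove=25 Cedarfen=22 Dunmere=16 Elkhorn=15 Greywater=6 Hollowpine=7 Ironridge=23 → close Ashgrove (overflow 10)
  25÷6 = 4 each, +1 to first 1
Round 2: Cedarfen=27 Dunmere=20 Elkhorn=19 Greywater=10 Hollowpine=11 Ironridge=27 → close Cedarfen (overflow 14)
  27÷5 = 5 each, +1 to first 2
Round 3: Dunmere=26 Elkhorn=25 Greywater=15 Hollowpine=16 Ironridge=32 → close Ironridge (overflow 18)
  32÷4 = 8 each, +1 to first 0
Round 4: Dunmere=34 Elkhorn=33 Greywater=23 Hollowpine=24 → close Elkhorn (overflow 25)
  33÷3 = 11 each, +1 to first 0
Round 5: Dunmere=45 Greywater=34 Hollowpine=35 → close Dunmere (overflow 32)
  45÷2 = 22 each, +1 to first 1
Round 6: Greywater=57 Hollowpine=57 → close Greywater (overflow 48)
  57÷1 = 57 each, +1 to first 0

Closure order: Ashgrove, Cedarfen, Ironridge, Elkhorn, Dunmere, Greywater
Last habitat: Hollowpine with 114 animals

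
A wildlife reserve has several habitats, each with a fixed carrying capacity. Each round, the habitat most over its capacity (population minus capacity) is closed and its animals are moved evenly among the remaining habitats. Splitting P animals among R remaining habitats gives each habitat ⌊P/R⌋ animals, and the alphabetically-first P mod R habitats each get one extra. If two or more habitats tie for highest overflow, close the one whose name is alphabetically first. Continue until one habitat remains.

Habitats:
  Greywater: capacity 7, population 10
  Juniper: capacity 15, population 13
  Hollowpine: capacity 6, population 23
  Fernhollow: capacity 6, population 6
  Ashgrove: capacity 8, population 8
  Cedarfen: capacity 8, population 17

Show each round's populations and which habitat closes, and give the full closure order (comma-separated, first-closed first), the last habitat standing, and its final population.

Round 1: Ashgrove=8 Cedarfen=17 Fernhollow=6 Greywater=10 Hollowpine=23 Juniper=13 → close Hollowpine (overflow 17)
  23÷5 = 4 each, +1 to first 3
Round 2: Ashgrove=13 Cedarfen=22 Fernhollow=11 Greywater=14 Juniper=17 → close Cedarfen (overflow 14)
  22÷4 = 5 each, +1 to first 2
Round 3: Ashgrove=19 Fernhollow=17 Greywater=19 Juniper=22 → close Greywater (overflow 12)
  19÷3 = 6 each, +1 to first 1
Round 4: Ashgrove=26 Fernhollow=23 Juniper=28 → close Ashgrove (overflow 18)
  26÷2 = 13 each, +1 to first 0
Round 5: Fernhollow=36 Juniper=41 → close Fernhollow (overflow 30)
  36÷1 = 36 each, +1 to first 0

Closure order: Hollowpine, Cedarfen, Greywater, Ashgrove, Fernhollow
Last habitat: Juniper with 77 animals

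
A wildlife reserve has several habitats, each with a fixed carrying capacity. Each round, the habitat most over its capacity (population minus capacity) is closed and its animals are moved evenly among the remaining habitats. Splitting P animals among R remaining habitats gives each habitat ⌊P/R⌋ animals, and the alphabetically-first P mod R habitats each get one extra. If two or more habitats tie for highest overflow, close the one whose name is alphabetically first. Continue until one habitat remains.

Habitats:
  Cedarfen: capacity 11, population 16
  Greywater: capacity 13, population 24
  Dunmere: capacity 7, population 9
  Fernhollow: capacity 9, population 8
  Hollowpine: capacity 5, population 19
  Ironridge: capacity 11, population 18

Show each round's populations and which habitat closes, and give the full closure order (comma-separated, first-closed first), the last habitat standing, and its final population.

Closure order: Hollowpine, Greywater, Ironridge, Cedarfen, Dunmere
Last habitat: Fernhollow with 94 animals

Round 1: Cedarfen=16 Dunmere=9 Fernhollow=8 Greywater=24 Hollowpine=19 Ironridge=18 → close Hollowpine (overflow 14)
  19÷5 = 3 each, +1 to first 4
Round 2: Cedarfen=20 Dunmere=13 Fernhollow=12 Greywater=28 Ironridge=21 → close Greywater (overflow 15)
  28÷4 = 7 each, +1 to first 0
Round 3: Cedarfen=27 Dunmere=20 Fernhollow=19 Ironridge=28 → close Ironridge (overflow 17)
  28÷3 = 9 each, +1 to first 1
Round 4: Cedarfen=37 Dunmere=29 Fernhollow=28 → close Cedarfen (overflow 26)
  37÷2 = 18 each, +1 to first 1
Round 5: Dunmere=48 Fernhollow=46 → close Dunmere (overflow 41)
  48÷1 = 48 each, +1 to first 0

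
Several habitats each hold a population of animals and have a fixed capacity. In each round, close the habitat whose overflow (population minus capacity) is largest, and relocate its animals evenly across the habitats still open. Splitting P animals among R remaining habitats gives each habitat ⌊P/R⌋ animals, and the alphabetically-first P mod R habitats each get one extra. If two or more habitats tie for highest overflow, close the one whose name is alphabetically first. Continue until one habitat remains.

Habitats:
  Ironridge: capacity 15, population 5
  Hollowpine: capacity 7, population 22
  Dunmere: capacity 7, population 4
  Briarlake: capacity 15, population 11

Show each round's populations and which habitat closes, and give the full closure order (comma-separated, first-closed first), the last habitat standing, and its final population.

Round 1: Briarlake=11 Dunmere=4 Hollowpine=22 Ironridge=5 → close Hollowpine (overflow 15)
  22÷3 = 7 each, +1 to first 1
Round 2: Briarlake=19 Dunmere=11 Ironridge=12 → close Briarlake (overflow 4)
  19÷2 = 9 each, +1 to first 1
Round 3: Dunmere=21 Ironridge=21 → close Dunmere (overflow 14)
  21÷1 = 21 each, +1 to first 0

Closure order: Hollowpine, Briarlake, Dunmere
Last habitat: Ironridge with 42 animals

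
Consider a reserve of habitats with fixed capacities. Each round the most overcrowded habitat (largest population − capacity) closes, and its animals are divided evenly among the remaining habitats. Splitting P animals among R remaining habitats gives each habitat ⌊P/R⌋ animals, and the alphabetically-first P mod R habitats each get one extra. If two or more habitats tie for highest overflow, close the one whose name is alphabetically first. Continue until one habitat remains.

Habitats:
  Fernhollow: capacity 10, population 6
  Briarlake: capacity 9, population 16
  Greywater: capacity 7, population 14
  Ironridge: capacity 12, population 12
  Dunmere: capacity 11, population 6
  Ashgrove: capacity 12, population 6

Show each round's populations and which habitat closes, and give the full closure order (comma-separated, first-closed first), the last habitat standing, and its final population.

Round 1: Ashgrove=6 Briarlake=16 Dunmere=6 Fernhollow=6 Greywater=14 Ironridge=12 → close Briarlake (overflow 7)
  16÷5 = 3 each, +1 to first 1
Round 2: Ashgrove=10 Dunmere=9 Fernhollow=9 Greywater=17 Ironridge=15 → close Greywater (overflow 10)
  17÷4 = 4 each, +1 to first 1
Round 3: Ashgrove=15 Dunmere=13 Fernhollow=13 Ironridge=19 → close Ironridge (overflow 7)
  19÷3 = 6 each, +1 to first 1
Round 4: Ashgrove=22 Dunmere=19 Fernhollow=19 → close Ashgrove (overflow 10)
  22÷2 = 11 each, +1 to first 0
Round 5: Dunmere=30 Fernhollow=30 → close Fernhollow (overflow 20)
  30÷1 = 30 each, +1 to first 0

Closure order: Briarlake, Greywater, Ironridge, Ashgrove, Fernhollow
Last habitat: Dunmere with 60 animals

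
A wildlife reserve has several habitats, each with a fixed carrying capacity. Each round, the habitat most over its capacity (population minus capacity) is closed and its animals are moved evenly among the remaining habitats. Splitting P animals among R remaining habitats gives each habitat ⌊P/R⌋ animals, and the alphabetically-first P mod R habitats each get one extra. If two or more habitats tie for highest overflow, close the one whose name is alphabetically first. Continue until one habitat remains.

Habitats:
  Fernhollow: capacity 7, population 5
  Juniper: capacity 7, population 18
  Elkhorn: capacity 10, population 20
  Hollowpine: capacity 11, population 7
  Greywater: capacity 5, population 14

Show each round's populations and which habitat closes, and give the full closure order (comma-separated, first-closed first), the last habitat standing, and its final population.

Round 1: Elkhorn=20 Fernhollow=5 Greywater=14 Hollowpine=7 Juniper=18 → close Juniper (overflow 11)
  18÷4 = 4 each, +1 to first 2
Round 2: Elkhorn=25 Fernhollow=10 Greywater=18 Hollowpine=11 → close Elkhorn (overflow 15)
  25÷3 = 8 each, +1 to first 1
Round 3: Fernhollow=19 Greywater=26 Hollowpine=19 → close Greywater (overflow 21)
  26÷2 = 13 each, +1 to first 0
Round 4: Fernhollow=32 Hollowpine=32 → close Fernhollow (overflow 25)
  32÷1 = 32 each, +1 to first 0

Closure order: Juniper, Elkhorn, Greywater, Fernhollow
Last habitat: Hollowpine with 64 animals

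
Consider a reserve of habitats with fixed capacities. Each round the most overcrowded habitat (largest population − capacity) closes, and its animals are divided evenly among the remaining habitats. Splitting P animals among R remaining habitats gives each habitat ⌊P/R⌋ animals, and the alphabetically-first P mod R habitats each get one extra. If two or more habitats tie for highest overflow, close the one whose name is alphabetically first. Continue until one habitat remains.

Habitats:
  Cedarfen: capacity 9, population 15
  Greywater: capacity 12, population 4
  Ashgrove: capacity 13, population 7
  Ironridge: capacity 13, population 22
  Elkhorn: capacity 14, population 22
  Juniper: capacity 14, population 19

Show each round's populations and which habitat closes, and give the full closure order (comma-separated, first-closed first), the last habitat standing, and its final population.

Closure order: Ironridge, Elkhorn, Cedarfen, Juniper, Ashgrove
Last habitat: Greywater with 89 animals

Round 1: Ashgrove=7 Cedarfen=15 Elkhorn=22 Greywater=4 Ironridge=22 Juniper=19 → close Ironridge (overflow 9)
  22÷5 = 4 each, +1 to first 2
Round 2: Ashgrove=12 Cedarfen=20 Elkhorn=26 Greywater=8 Juniper=23 → close Elkhorn (overflow 12)
  26÷4 = 6 each, +1 to first 2
Round 3: Ashgrove=19 Cedarfen=27 Greywater=14 Juniper=29 → close Cedarfen (overflow 18)
  27÷3 = 9 each, +1 to first 0
Round 4: Ashgrove=28 Greywater=23 Juniper=38 → close Juniper (overflow 24)
  38÷2 = 19 each, +1 to first 0
Round 5: Ashgrove=47 Greywater=42 → close Ashgrove (overflow 34)
  47÷1 = 47 each, +1 to first 0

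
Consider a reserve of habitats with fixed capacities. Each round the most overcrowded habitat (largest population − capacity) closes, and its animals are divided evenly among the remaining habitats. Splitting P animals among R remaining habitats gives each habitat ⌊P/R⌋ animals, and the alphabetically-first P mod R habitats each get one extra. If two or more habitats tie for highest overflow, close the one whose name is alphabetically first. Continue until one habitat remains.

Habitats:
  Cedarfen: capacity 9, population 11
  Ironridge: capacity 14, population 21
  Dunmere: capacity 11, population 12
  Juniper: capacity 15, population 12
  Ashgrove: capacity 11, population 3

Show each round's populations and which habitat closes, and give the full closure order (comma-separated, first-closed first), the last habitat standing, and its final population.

Round 1: Ashgrove=3 Cedarfen=11 Dunmere=12 Ironridge=21 Juniper=12 → close Ironridge (overflow 7)
  21÷4 = 5 each, +1 to first 1
Round 2: Ashgrove=9 Cedarfen=16 Dunmere=17 Juniper=17 → close Cedarfen (overflow 7)
  16÷3 = 5 each, +1 to first 1
Round 3: Ashgrove=15 Dunmere=22 Juniper=22 → close Dunmere (overflow 11)
  22÷2 = 11 each, +1 to first 0
Round 4: Ashgrove=26 Juniper=33 → close Juniper (overflow 18)
  33÷1 = 33 each, +1 to first 0

Closure order: Ironridge, Cedarfen, Dunmere, Juniper
Last habitat: Ashgrove with 59 animals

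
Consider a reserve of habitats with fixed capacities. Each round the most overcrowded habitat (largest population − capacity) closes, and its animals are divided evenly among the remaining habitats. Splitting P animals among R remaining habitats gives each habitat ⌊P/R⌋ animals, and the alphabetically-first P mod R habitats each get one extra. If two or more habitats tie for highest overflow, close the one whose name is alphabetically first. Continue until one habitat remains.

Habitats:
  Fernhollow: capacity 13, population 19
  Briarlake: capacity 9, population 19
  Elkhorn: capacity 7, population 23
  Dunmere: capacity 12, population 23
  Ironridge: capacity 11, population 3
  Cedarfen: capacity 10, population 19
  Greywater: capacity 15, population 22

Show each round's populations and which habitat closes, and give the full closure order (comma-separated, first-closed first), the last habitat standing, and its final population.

Round 1: Briarlake=19 Cedarfen=19 Dunmere=23 Elkhorn=23 Fernhollow=19 Greywater=22 Ironridge=3 → close Elkhorn (overflow 16)
  23÷6 = 3 each, +1 to first 5
Round 2: Briarlake=23 Cedarfen=23 Dunmere=27 Fernhollow=23 Greywater=26 Ironridge=6 → close Dunmere (overflow 15)
  27÷5 = 5 each, +1 to first 2
Round 3: Briarlake=29 Cedarfen=29 Fernhollow=28 Greywater=31 Ironridge=11 → close Briarlake (overflow 20)
  29÷4 = 7 each, +1 to first 1
Round 4: Cedarfen=37 Fernhollow=35 Greywater=38 Ironridge=18 → close Cedarfen (overflow 27)
  37÷3 = 12 each, +1 to first 1
Round 5: Fernhollow=48 Greywater=50 Ironridge=30 → close Fernhollow (overflow 35)
  48÷2 = 24 each, +1 to first 0
Round 6: Greywater=74 Ironridge=54 → close Greywater (overflow 59)
  74÷1 = 74 each, +1 to first 0

Closure order: Elkhorn, Dunmere, Briarlake, Cedarfen, Fernhollow, Greywater
Last habitat: Ironridge with 128 animals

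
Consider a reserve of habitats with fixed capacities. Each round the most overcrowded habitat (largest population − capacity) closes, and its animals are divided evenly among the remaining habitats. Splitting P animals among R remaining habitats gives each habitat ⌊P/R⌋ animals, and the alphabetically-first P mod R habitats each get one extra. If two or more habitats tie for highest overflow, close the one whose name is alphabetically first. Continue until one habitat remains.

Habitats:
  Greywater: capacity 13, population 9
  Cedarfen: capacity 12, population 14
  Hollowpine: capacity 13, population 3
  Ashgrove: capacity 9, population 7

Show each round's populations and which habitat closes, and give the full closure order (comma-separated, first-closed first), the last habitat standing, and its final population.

Round 1: Ashgrove=7 Cedarfen=14 Greywater=9 Hollowpine=3 → close Cedarfen (overflow 2)
  14÷3 = 4 each, +1 to first 2
Round 2: Ashgrove=12 Greywater=14 Hollowpine=7 → close Ashgrove (overflow 3)
  12÷2 = 6 each, +1 to first 0
Round 3: Greywater=20 Hollowpine=13 → close Greywater (overflow 7)
  20÷1 = 20 each, +1 to first 0

Closure order: Cedarfen, Ashgrove, Greywater
Last habitat: Hollowpine with 33 animals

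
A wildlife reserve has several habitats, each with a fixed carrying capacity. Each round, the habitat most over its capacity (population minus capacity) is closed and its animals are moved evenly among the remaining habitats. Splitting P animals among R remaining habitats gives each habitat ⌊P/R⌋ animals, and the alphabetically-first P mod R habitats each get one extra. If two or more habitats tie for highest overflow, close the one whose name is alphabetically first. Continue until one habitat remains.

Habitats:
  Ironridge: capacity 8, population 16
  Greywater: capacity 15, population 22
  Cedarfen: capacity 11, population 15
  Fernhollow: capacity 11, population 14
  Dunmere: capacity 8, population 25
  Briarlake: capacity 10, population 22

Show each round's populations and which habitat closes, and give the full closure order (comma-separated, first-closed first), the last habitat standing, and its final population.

Closure order: Dunmere, Briarlake, Greywater, Ironridge, Cedarfen
Last habitat: Fernhollow with 114 animals

Round 1: Briarlake=22 Cedarfen=15 Dunmere=25 Fernhollow=14 Greywater=22 Ironridge=16 → close Dunmere (overflow 17)
  25÷5 = 5 each, +1 to first 0
Round 2: Briarlake=27 Cedarfen=20 Fernhollow=19 Greywater=27 Ironridge=21 → close Briarlake (overflow 17)
  27÷4 = 6 each, +1 to first 3
Round 3: Cedarfen=27 Fernhollow=26 Greywater=34 Ironridge=27 → close Greywater (overflow 19)
  34÷3 = 11 each, +1 to first 1
Round 4: Cedarfen=39 Fernhollow=37 Ironridge=38 → close Ironridge (overflow 30)
  38÷2 = 19 each, +1 to first 0
Round 5: Cedarfen=58 Fernhollow=56 → close Cedarfen (overflow 47)
  58÷1 = 58 each, +1 to first 0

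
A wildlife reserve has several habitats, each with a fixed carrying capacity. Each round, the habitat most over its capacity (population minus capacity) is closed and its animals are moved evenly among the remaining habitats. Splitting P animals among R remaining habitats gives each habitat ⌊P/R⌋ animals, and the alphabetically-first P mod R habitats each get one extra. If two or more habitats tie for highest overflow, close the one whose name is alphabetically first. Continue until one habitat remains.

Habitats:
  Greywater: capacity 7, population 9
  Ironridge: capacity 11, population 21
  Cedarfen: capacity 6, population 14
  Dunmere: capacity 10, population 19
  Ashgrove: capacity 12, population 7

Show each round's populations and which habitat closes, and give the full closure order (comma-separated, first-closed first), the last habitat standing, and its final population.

Round 1: Ashgrove=7 Cedarfen=14 Dunmere=19 Greywater=9 Ironridge=21 → close Ironridge (overflow 10)
  21÷4 = 5 each, +1 to first 1
Round 2: Ashgrove=13 Cedarfen=19 Dunmere=24 Greywater=14 → close Dunmere (overflow 14)
  24÷3 = 8 each, +1 to first 0
Round 3: Ashgrove=21 Cedarfen=27 Greywater=22 → close Cedarfen (overflow 21)
  27÷2 = 13 each, +1 to first 1
Round 4: Ashgrove=35 Greywater=35 → close Greywater (overflow 28)
  35÷1 = 35 each, +1 to first 0

Closure order: Ironridge, Dunmere, Cedarfen, Greywater
Last habitat: Ashgrove with 70 animals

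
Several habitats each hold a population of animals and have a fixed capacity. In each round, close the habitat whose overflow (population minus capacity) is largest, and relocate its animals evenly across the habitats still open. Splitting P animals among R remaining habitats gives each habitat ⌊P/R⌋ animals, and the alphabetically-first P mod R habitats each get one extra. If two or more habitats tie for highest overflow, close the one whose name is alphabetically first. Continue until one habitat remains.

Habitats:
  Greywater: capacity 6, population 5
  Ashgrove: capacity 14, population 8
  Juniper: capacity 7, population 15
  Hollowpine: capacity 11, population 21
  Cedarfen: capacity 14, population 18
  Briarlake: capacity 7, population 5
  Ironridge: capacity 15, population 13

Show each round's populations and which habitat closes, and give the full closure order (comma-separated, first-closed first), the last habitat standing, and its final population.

Round 1: Ashgrove=8 Briarlake=5 Cedarfen=18 Greywater=5 Hollowpine=21 Ironridge=13 Juniper=15 → close Hollowpine (overflow 10)
  21÷6 = 3 each, +1 to first 3
Round 2: Ashgrove=12 Briarlake=9 Cedarfen=22 Greywater=8 Ironridge=16 Juniper=18 → close Juniper (overflow 11)
  18÷5 = 3 each, +1 to first 3
Round 3: Ashgrove=16 Briarlake=13 Cedarfen=26 Greywater=11 Ironridge=19 → close Cedarfen (overflow 12)
  26÷4 = 6 each, +1 to first 2
Round 4: Ashgrove=23 Briarlake=20 Greywater=17 Ironridge=25 → close Briarlake (overflow 13)
  20÷3 = 6 each, +1 to first 2
Round 5: Ashgrove=30 Greywater=24 Ironridge=31 → close Greywater (overflow 18)
  24÷2 = 12 each, +1 to first 0
Round 6: Ashgrove=42 Ironridge=43 → close Ashgrove (overflow 28)
  42÷1 = 42 each, +1 to first 0

Closure order: Hollowpine, Juniper, Cedarfen, Briarlake, Greywater, Ashgrove
Last habitat: Ironridge with 85 animals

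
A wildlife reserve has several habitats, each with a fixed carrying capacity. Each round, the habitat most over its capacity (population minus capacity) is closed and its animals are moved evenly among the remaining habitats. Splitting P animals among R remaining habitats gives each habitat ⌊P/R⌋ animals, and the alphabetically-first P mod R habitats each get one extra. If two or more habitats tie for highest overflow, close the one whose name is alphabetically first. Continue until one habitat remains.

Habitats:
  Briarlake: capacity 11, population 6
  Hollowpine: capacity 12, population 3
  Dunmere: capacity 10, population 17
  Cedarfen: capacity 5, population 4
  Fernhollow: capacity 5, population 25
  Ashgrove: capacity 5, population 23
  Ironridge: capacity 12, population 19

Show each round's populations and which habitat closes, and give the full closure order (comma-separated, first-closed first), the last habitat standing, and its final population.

Closure order: Fernhollow, Ashgrove, Dunmere, Ironridge, Cedarfen, Briarlake
Last habitat: Hollowpine with 97 animals

Round 1: Ashgrove=23 Briarlake=6 Cedarfen=4 Dunmere=17 Fernhollow=25 Hollowpine=3 Ironridge=19 → close Fernhollow (overflow 20)
  25÷6 = 4 each, +1 to first 1
Round 2: Ashgrove=28 Briarlake=10 Cedarfen=8 Dunmere=21 Hollowpine=7 Ironridge=23 → close Ashgrove (overflow 23)
  28÷5 = 5 each, +1 to first 3
Round 3: Briarlake=16 Cedarfen=14 Dunmere=27 Hollowpine=12 Ironridge=28 → close Dunmere (overflow 17)
  27÷4 = 6 each, +1 to first 3
Round 4: Briarlake=23 Cedarfen=21 Hollowpine=19 Ironridge=34 → close Ironridge (overflow 22)
  34÷3 = 11 each, +1 to first 1
Round 5: Briarlake=35 Cedarfen=32 Hollowpine=30 → close Cedarfen (overflow 27)
  32÷2 = 16 each, +1 to first 0
Round 6: Briarlake=51 Hollowpine=46 → close Briarlake (overflow 40)
  51÷1 = 51 each, +1 to first 0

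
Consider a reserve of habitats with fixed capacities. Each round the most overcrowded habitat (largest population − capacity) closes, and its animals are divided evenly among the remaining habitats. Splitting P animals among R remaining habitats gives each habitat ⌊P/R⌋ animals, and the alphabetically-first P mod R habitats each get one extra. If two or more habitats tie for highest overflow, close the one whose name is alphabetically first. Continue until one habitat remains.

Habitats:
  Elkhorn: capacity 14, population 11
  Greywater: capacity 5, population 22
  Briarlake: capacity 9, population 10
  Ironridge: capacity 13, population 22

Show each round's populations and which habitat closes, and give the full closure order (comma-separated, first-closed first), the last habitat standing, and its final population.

Closure order: Greywater, Ironridge, Briarlake
Last habitat: Elkhorn with 65 animals

Round 1: Briarlake=10 Elkhorn=11 Greywater=22 Ironridge=22 → close Greywater (overflow 17)
  22÷3 = 7 each, +1 to first 1
Round 2: Briarlake=18 Elkhorn=18 Ironridge=29 → close Ironridge (overflow 16)
  29÷2 = 14 each, +1 to first 1
Round 3: Briarlake=33 Elkhorn=32 → close Briarlake (overflow 24)
  33÷1 = 33 each, +1 to first 0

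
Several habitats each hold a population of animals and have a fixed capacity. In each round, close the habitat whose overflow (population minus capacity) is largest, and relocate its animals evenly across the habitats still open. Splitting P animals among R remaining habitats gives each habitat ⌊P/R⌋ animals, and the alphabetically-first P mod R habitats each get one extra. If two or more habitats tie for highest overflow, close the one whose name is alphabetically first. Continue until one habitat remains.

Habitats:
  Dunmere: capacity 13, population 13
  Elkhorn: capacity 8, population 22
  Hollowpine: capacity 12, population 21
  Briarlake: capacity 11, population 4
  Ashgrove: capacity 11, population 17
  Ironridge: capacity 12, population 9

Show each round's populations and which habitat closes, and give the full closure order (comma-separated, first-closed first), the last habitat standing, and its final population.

Closure order: Elkhorn, Hollowpine, Ashgrove, Dunmere, Ironridge
Last habitat: Briarlake with 86 animals

Round 1: Ashgrove=17 Briarlake=4 Dunmere=13 Elkhorn=22 Hollowpine=21 Ironridge=9 → close Elkhorn (overflow 14)
  22÷5 = 4 each, +1 to first 2
Round 2: Ashgrove=22 Briarlake=9 Dunmere=17 Hollowpine=25 Ironridge=13 → close Hollowpine (overflow 13)
  25÷4 = 6 each, +1 to first 1
Round 3: Ashgrove=29 Briarlake=15 Dunmere=23 Ironridge=19 → close Ashgrove (overflow 18)
  29÷3 = 9 each, +1 to first 2
Round 4: Briarlake=25 Dunmere=33 Ironridge=28 → close Dunmere (overflow 20)
  33÷2 = 16 each, +1 to first 1
Round 5: Briarlake=42 Ironridge=44 → close Ironridge (overflow 32)
  44÷1 = 44 each, +1 to first 0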